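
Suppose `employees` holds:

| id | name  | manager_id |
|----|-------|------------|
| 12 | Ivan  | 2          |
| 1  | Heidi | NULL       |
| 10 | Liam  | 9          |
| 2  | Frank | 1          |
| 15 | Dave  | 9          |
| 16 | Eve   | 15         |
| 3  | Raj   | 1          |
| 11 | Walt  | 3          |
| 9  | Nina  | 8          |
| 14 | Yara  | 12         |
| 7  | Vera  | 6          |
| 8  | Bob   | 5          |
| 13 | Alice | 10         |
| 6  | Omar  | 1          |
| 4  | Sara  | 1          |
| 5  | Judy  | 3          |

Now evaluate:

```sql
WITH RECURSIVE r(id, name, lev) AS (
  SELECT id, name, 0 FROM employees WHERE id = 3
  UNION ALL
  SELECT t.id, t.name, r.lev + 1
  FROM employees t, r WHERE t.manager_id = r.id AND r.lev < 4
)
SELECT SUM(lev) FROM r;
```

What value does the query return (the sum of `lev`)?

Base: id=3 (Raj) at lev 0.
Iteration 1: rows with manager_id in {3} -> Judy (id 5, lev 1), Walt (id 11, lev 1).
Iteration 2: rows with manager_id in {5,11} -> Bob (id 8, lev 2).
Iteration 3: rows with manager_id in {8} -> Nina (id 9, lev 3).
Iteration 4: rows with manager_id in {9} -> Liam (id 10, lev 4), Dave (id 15, lev 4).
Iteration 5: lev < 4 fails for all current rows; recursion stops.
SUM(lev) = 0 + 1 + 1 + 2 + 3 + 4 + 4 = 15.

15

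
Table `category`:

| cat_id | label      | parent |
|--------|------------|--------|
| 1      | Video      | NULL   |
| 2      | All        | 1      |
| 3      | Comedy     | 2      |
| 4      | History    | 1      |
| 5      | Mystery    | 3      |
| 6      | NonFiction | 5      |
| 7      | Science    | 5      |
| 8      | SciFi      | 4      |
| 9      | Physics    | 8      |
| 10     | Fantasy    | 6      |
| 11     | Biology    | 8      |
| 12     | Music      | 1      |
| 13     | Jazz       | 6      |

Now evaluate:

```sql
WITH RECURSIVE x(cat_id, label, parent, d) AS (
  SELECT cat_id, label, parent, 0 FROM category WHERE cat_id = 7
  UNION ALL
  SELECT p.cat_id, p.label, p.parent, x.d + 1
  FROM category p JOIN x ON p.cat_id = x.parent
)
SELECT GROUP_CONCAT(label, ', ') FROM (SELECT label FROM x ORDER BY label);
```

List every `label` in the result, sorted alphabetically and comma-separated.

All, Comedy, Mystery, Science, Video

Base: cat_id=7 (Science), parent=5, d 0.
Iteration 1: join on cat_id=5 -> Mystery (id 5, parent=3, d 1).
Iteration 2: join on cat_id=3 -> Comedy (id 3, parent=2, d 2).
Iteration 3: join on cat_id=2 -> All (id 2, parent=1, d 3).
Iteration 4: join on cat_id=1 -> Video (id 1, parent=NULL, d 4).
Iteration 5: parent is NULL; no match; recursion stops.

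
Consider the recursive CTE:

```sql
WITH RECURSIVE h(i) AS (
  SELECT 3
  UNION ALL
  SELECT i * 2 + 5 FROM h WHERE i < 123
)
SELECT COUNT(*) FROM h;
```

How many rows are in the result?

5

Base: i=3.
Iteration 1: 3 < 123 holds -> i = 3 * 2 + 5 = 11.
Iteration 2: 11 < 123 holds -> i = 11 * 2 + 5 = 27.
Iteration 3: 27 < 123 holds -> i = 27 * 2 + 5 = 59.
Iteration 4: 59 < 123 holds -> i = 59 * 2 + 5 = 123.
Iteration 5: 123 < 123 fails; recursion stops.
Total rows emitted: 5.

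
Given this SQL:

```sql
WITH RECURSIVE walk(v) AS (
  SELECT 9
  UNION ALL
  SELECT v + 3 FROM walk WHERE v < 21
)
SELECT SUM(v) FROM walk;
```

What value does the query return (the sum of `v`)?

75

Base: v=9.
Iteration 1: 9 < 21 holds -> v = 9 + 3 = 12.
Iteration 2: 12 < 21 holds -> v = 12 + 3 = 15.
Iteration 3: 15 < 21 holds -> v = 15 + 3 = 18.
Iteration 4: 18 < 21 holds -> v = 18 + 3 = 21.
Iteration 5: 21 < 21 fails; recursion stops.
SUM(v) = 9 + 12 + 15 + 18 + 21 = 75.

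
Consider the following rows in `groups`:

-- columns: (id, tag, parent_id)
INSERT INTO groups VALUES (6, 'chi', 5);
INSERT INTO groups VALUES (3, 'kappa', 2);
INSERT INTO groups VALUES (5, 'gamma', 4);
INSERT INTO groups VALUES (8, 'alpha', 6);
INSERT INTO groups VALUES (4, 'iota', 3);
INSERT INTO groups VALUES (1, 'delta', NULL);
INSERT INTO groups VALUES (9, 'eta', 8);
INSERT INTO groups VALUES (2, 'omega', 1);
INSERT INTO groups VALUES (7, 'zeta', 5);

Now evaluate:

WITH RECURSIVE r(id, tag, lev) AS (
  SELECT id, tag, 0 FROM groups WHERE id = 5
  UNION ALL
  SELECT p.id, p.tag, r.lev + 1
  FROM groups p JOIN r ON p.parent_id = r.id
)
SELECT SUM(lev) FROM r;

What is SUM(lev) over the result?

Base: id=5 (gamma) at lev 0.
Iteration 1: rows with parent_id in {5} -> chi (id 6, lev 1), zeta (id 7, lev 1).
Iteration 2: rows with parent_id in {6,7} -> alpha (id 8, lev 2).
Iteration 3: rows with parent_id in {8} -> eta (id 9, lev 3).
Iteration 4: no rows with parent_id in {9}; recursion stops.
SUM(lev) = 0 + 1 + 1 + 2 + 3 = 7.

7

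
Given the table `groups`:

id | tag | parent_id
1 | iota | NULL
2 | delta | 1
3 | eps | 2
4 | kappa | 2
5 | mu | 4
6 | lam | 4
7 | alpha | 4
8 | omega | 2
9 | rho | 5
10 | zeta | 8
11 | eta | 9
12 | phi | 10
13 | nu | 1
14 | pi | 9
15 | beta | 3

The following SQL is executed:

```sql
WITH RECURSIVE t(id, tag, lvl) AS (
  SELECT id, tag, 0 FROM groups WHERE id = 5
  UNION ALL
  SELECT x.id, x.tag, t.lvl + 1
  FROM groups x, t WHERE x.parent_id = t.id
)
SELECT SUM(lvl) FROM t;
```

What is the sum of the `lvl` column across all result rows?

Base: id=5 (mu) at lvl 0.
Iteration 1: rows with parent_id in {5} -> rho (id 9, lvl 1).
Iteration 2: rows with parent_id in {9} -> eta (id 11, lvl 2), pi (id 14, lvl 2).
Iteration 3: no rows with parent_id in {11,14}; recursion stops.
SUM(lvl) = 0 + 1 + 2 + 2 = 5.

5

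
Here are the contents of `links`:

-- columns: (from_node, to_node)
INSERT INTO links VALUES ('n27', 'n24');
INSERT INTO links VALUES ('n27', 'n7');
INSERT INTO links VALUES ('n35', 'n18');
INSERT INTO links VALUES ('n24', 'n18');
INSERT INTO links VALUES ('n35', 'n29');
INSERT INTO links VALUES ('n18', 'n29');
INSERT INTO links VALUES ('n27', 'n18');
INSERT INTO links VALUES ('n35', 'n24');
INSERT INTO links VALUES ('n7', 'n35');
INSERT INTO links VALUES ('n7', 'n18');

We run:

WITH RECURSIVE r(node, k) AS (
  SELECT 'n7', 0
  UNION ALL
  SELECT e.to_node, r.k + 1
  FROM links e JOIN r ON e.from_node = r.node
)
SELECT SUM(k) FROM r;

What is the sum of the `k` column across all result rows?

Base: (n7, k=0).
Iteration 1: edges from {n7} -> (n18, k=1), (n35, k=1).
Iteration 2: edges from {n18,n35} -> (n18, k=2), (n24, k=2), (n29, k=2) x2. [UNION ALL keeps all 4 new rows, including repeats]
Iteration 3: edges from {n18,n24,n29} -> (n18, k=3), (n29, k=3).
Iteration 4: edges from {n18,n29} -> (n29, k=4).
Iteration 5: no outgoing edges from {n29}; recursion stops.
SUM(k) = 0 + 1 + 1 + 2 + 2 + 2 + 2 + 3 + 3 + 4 = 20.

20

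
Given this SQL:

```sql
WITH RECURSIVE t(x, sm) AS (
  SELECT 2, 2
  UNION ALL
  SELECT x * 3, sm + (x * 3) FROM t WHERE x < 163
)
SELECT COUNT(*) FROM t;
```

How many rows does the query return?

6

Base: x=2, sm=2.
Iteration 1: 2 < 163 holds -> x = 2 * 3 = 6, sm = 2 + 6 = 8.
Iteration 2: 6 < 163 holds -> x = 6 * 3 = 18, sm = 8 + 18 = 26.
Iteration 3: 18 < 163 holds -> x = 18 * 3 = 54, sm = 26 + 54 = 80.
Iteration 4: 54 < 163 holds -> x = 54 * 3 = 162, sm = 80 + 162 = 242.
Iteration 5: 162 < 163 holds -> x = 162 * 3 = 486, sm = 242 + 486 = 728.
Iteration 6: 486 < 163 fails; recursion stops.
Total rows emitted: 6.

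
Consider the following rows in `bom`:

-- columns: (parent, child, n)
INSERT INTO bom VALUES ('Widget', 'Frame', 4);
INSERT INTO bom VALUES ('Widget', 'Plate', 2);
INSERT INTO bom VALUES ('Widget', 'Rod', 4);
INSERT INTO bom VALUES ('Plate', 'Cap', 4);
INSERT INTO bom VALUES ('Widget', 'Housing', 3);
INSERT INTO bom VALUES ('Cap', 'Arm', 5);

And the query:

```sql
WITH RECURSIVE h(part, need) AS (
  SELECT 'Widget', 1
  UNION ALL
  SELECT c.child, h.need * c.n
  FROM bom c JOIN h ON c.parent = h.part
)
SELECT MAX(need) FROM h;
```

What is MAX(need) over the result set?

Base: (Widget, need=1).
Iteration 1: components of {Widget} -> Frame = 1*4 = 4, Housing = 1*3 = 3, Plate = 1*2 = 2, Rod = 1*4 = 4.
Iteration 2: components of {Frame,Housing,Plate,Rod} -> Cap = 2*4 = 8.
Iteration 3: components of {Cap} -> Arm = 8*5 = 40.
Iteration 4: no further components; recursion stops.
need values: 1, 4, 2, 4, 3, 8, 40; the maximum is 40.

40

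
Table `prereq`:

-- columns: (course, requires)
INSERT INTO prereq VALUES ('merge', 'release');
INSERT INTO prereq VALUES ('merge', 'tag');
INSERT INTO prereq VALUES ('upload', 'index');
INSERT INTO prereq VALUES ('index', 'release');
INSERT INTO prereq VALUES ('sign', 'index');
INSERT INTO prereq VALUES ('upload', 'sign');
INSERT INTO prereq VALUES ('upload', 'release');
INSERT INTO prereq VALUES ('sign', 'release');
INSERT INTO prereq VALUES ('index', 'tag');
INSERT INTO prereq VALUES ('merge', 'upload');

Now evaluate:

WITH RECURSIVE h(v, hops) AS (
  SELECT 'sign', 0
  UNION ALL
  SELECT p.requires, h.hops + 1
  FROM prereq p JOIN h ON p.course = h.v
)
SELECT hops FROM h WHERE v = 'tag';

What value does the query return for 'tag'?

2

Base: (sign, hops=0).
Iteration 1: edges from {sign} -> (index, hops=1), (release, hops=1).
Iteration 2: edges from {index,release} -> (release, hops=2), (tag, hops=2).
Iteration 3: no outgoing edges from {release,tag}; recursion stops.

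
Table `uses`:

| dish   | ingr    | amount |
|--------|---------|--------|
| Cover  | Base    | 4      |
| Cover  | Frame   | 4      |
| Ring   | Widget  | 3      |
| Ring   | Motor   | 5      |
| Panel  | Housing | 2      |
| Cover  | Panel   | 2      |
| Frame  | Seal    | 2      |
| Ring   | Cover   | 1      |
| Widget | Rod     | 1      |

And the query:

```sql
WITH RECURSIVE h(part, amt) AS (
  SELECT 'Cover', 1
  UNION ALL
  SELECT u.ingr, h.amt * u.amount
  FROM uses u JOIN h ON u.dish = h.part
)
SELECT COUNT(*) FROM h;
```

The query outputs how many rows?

Base: (Cover, amt=1).
Iteration 1: components of {Cover} -> Base = 1*4 = 4, Frame = 1*4 = 4, Panel = 1*2 = 2.
Iteration 2: components of {Base,Frame,Panel} -> Housing = 2*2 = 4, Seal = 4*2 = 8.
Iteration 3: no further components; recursion stops.
Total rows emitted: 6.

6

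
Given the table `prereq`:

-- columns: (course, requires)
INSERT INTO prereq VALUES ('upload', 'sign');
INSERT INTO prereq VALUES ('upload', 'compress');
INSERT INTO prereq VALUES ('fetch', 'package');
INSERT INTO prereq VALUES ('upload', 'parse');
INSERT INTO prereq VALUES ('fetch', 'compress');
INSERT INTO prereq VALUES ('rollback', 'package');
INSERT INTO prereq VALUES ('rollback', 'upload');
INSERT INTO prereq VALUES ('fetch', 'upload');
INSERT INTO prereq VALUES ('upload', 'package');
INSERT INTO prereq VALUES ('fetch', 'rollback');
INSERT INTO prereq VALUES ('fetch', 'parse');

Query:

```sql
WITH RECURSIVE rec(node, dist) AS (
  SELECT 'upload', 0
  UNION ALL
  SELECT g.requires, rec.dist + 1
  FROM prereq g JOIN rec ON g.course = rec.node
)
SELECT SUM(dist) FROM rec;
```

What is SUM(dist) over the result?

Base: (upload, dist=0).
Iteration 1: edges from {upload} -> (compress, dist=1), (package, dist=1), (parse, dist=1), (sign, dist=1).
Iteration 2: no outgoing edges from {compress,package,parse,sign}; recursion stops.
SUM(dist) = 0 + 1 + 1 + 1 + 1 = 4.

4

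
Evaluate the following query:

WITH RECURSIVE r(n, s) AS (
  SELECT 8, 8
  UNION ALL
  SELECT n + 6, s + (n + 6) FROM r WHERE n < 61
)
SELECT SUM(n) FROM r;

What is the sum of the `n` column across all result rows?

350

Base: n=8, s=8.
Iteration 1: 8 < 61 holds -> n = 8 + 6 = 14, s = 8 + 14 = 22.
Iteration 2: 14 < 61 holds -> n = 14 + 6 = 20, s = 22 + 20 = 42.
Iteration 3: 20 < 61 holds -> n = 20 + 6 = 26, s = 42 + 26 = 68.
Iteration 4: 26 < 61 holds -> n = 26 + 6 = 32, s = 68 + 32 = 100.
Iteration 5: 32 < 61 holds -> n = 32 + 6 = 38, s = 100 + 38 = 138.
Iteration 6: 38 < 61 holds -> n = 38 + 6 = 44, s = 138 + 44 = 182.
Iteration 7: 44 < 61 holds -> n = 44 + 6 = 50, s = 182 + 50 = 232.
Iteration 8: 50 < 61 holds -> n = 50 + 6 = 56, s = 232 + 56 = 288.
Iteration 9: 56 < 61 holds -> n = 56 + 6 = 62, s = 288 + 62 = 350.
Iteration 10: 62 < 61 fails; recursion stops.
SUM(n) = 8 + 14 + 20 + 26 + 32 + 38 + 44 + 50 + 56 + 62 = 350.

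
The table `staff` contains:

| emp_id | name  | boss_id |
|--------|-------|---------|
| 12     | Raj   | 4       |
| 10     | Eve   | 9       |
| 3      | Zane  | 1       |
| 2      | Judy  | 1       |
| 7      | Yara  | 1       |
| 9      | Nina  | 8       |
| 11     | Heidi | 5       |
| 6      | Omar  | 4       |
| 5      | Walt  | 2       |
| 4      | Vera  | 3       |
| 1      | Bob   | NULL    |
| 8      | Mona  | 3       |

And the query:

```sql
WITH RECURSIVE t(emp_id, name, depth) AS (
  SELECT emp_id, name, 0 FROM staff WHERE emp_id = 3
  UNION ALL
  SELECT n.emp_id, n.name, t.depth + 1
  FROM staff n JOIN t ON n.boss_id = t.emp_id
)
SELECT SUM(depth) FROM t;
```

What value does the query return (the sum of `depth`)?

11

Base: emp_id=3 (Zane) at depth 0.
Iteration 1: rows with boss_id in {3} -> Vera (id 4, depth 1), Mona (id 8, depth 1).
Iteration 2: rows with boss_id in {4,8} -> Omar (id 6, depth 2), Nina (id 9, depth 2), Raj (id 12, depth 2).
Iteration 3: rows with boss_id in {6,9,12} -> Eve (id 10, depth 3).
Iteration 4: no rows with boss_id in {10}; recursion stops.
SUM(depth) = 0 + 1 + 1 + 2 + 2 + 2 + 3 = 11.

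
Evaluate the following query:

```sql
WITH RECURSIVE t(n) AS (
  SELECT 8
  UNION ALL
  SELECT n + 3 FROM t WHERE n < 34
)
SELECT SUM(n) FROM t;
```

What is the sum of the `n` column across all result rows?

Base: n=8.
Iteration 1: 8 < 34 holds -> n = 8 + 3 = 11.
Iteration 2: 11 < 34 holds -> n = 11 + 3 = 14.
Iteration 3: 14 < 34 holds -> n = 14 + 3 = 17.
Iteration 4: 17 < 34 holds -> n = 17 + 3 = 20.
Iteration 5: 20 < 34 holds -> n = 20 + 3 = 23.
Iteration 6: 23 < 34 holds -> n = 23 + 3 = 26.
Iteration 7: 26 < 34 holds -> n = 26 + 3 = 29.
Iteration 8: 29 < 34 holds -> n = 29 + 3 = 32.
Iteration 9: 32 < 34 holds -> n = 32 + 3 = 35.
Iteration 10: 35 < 34 fails; recursion stops.
SUM(n) = 8 + 11 + 14 + 17 + 20 + 23 + 26 + 29 + 32 + 35 = 215.

215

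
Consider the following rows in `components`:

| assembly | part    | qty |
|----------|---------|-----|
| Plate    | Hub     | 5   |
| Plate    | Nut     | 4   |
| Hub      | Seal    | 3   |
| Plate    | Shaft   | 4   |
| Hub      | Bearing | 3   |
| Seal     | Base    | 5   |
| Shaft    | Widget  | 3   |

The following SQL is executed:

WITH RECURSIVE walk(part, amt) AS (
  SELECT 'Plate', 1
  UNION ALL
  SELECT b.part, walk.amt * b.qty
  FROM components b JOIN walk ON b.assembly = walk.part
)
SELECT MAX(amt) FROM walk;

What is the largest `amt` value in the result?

75

Base: (Plate, amt=1).
Iteration 1: components of {Plate} -> Hub = 1*5 = 5, Nut = 1*4 = 4, Shaft = 1*4 = 4.
Iteration 2: components of {Hub,Nut,Shaft} -> Bearing = 5*3 = 15, Seal = 5*3 = 15, Widget = 4*3 = 12.
Iteration 3: components of {Bearing,Seal,Widget} -> Base = 15*5 = 75.
Iteration 4: no further components; recursion stops.
amt values: 1, 5, 4, 4, 15, 15, 12, 75; the maximum is 75.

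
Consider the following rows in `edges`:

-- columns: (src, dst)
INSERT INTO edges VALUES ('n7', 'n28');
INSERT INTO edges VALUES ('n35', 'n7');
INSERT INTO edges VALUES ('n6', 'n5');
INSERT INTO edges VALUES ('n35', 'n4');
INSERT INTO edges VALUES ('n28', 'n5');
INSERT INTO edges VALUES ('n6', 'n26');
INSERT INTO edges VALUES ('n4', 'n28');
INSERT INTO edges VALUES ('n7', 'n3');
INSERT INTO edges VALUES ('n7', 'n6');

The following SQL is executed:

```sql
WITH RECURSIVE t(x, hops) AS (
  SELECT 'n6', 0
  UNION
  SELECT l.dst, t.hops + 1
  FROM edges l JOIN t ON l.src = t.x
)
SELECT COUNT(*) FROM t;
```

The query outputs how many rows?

Base: (n6, hops=0).
Iteration 1: edges from {n6} -> (n26, hops=1), (n5, hops=1).
Iteration 2: no outgoing edges from {n26,n5}; recursion stops.
Total rows emitted: 3.

3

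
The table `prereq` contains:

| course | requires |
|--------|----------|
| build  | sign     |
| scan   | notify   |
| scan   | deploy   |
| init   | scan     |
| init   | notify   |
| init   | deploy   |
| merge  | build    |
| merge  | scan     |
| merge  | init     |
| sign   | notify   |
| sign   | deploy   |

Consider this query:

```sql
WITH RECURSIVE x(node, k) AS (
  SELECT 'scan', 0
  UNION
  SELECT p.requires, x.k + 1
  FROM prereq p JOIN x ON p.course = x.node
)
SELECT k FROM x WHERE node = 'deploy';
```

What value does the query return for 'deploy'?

1

Base: (scan, k=0).
Iteration 1: edges from {scan} -> (deploy, k=1), (notify, k=1).
Iteration 2: no outgoing edges from {deploy,notify}; recursion stops.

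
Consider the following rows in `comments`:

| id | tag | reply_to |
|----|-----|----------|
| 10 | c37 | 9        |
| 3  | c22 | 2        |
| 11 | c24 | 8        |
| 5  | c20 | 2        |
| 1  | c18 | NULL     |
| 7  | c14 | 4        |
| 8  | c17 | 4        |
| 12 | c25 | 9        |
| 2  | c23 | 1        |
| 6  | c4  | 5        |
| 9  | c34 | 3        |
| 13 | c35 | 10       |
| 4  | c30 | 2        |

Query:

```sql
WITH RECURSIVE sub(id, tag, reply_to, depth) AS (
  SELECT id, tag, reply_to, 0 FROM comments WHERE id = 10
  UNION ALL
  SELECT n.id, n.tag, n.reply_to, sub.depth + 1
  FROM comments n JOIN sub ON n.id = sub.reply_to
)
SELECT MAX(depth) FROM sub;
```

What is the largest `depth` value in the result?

4

Base: id=10 (c37), reply_to=9, depth 0.
Iteration 1: join on id=9 -> c34 (id 9, reply_to=3, depth 1).
Iteration 2: join on id=3 -> c22 (id 3, reply_to=2, depth 2).
Iteration 3: join on id=2 -> c23 (id 2, reply_to=1, depth 3).
Iteration 4: join on id=1 -> c18 (id 1, reply_to=NULL, depth 4).
Iteration 5: reply_to is NULL; no match; recursion stops.
depth values: 0, 1, 2, 3, 4; the maximum is 4.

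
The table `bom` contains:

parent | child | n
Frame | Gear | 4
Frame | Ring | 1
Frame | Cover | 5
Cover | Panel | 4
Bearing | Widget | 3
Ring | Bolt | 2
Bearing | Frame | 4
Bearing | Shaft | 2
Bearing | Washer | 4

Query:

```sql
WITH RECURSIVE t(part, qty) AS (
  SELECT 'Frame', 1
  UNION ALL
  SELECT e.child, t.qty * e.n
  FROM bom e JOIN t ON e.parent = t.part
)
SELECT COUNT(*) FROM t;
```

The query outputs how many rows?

6

Base: (Frame, qty=1).
Iteration 1: components of {Frame} -> Cover = 1*5 = 5, Gear = 1*4 = 4, Ring = 1*1 = 1.
Iteration 2: components of {Cover,Gear,Ring} -> Bolt = 1*2 = 2, Panel = 5*4 = 20.
Iteration 3: no further components; recursion stops.
Total rows emitted: 6.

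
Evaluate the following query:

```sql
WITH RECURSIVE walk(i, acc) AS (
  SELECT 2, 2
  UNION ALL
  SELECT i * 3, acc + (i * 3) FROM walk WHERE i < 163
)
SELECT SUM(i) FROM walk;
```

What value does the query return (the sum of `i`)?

728

Base: i=2, acc=2.
Iteration 1: 2 < 163 holds -> i = 2 * 3 = 6, acc = 2 + 6 = 8.
Iteration 2: 6 < 163 holds -> i = 6 * 3 = 18, acc = 8 + 18 = 26.
Iteration 3: 18 < 163 holds -> i = 18 * 3 = 54, acc = 26 + 54 = 80.
Iteration 4: 54 < 163 holds -> i = 54 * 3 = 162, acc = 80 + 162 = 242.
Iteration 5: 162 < 163 holds -> i = 162 * 3 = 486, acc = 242 + 486 = 728.
Iteration 6: 486 < 163 fails; recursion stops.
SUM(i) = 2 + 6 + 18 + 54 + 162 + 486 = 728.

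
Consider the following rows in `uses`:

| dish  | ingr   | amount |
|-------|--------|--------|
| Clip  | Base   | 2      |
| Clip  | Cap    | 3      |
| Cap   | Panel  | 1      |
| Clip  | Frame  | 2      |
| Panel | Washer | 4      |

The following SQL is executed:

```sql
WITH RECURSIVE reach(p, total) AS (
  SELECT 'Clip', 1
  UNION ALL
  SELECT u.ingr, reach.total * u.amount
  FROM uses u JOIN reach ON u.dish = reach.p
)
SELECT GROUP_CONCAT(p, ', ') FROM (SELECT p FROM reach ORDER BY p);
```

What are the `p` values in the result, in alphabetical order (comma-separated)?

Base: (Clip, total=1).
Iteration 1: components of {Clip} -> Base = 1*2 = 2, Cap = 1*3 = 3, Frame = 1*2 = 2.
Iteration 2: components of {Base,Cap,Frame} -> Panel = 3*1 = 3.
Iteration 3: components of {Panel} -> Washer = 3*4 = 12.
Iteration 4: no further components; recursion stops.

Base, Cap, Clip, Frame, Panel, Washer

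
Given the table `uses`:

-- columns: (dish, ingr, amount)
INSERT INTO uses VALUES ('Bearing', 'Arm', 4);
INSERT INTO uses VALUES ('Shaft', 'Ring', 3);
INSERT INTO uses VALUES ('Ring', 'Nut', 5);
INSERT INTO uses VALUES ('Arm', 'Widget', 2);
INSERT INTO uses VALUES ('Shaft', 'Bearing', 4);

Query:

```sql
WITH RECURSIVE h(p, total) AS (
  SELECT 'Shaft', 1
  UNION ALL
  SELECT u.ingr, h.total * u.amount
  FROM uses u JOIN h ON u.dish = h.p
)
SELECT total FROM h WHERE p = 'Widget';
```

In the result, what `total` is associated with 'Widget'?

32

Base: (Shaft, total=1).
Iteration 1: components of {Shaft} -> Bearing = 1*4 = 4, Ring = 1*3 = 3.
Iteration 2: components of {Bearing,Ring} -> Arm = 4*4 = 16, Nut = 3*5 = 15.
Iteration 3: components of {Arm,Nut} -> Widget = 16*2 = 32.
Iteration 4: no further components; recursion stops.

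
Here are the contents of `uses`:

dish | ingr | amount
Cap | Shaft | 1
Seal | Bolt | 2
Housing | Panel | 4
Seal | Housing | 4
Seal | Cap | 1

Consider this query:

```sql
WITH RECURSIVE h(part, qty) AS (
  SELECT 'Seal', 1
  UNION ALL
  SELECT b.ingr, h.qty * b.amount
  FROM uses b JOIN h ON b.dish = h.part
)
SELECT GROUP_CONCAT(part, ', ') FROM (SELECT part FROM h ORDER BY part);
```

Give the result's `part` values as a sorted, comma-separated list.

Base: (Seal, qty=1).
Iteration 1: components of {Seal} -> Bolt = 1*2 = 2, Cap = 1*1 = 1, Housing = 1*4 = 4.
Iteration 2: components of {Bolt,Cap,Housing} -> Panel = 4*4 = 16, Shaft = 1*1 = 1.
Iteration 3: no further components; recursion stops.

Bolt, Cap, Housing, Panel, Seal, Shaft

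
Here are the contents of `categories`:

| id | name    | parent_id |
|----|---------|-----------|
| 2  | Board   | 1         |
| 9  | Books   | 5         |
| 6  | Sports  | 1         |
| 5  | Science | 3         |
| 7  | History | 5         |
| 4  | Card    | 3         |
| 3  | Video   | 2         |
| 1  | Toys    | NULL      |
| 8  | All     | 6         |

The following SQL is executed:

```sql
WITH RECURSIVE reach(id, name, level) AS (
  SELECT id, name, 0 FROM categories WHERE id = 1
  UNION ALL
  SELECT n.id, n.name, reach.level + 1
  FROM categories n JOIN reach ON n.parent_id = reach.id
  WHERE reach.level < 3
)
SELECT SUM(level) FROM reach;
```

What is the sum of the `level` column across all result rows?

12

Base: id=1 (Toys) at level 0.
Iteration 1: rows with parent_id in {1} -> Board (id 2, level 1), Sports (id 6, level 1).
Iteration 2: rows with parent_id in {2,6} -> Video (id 3, level 2), All (id 8, level 2).
Iteration 3: rows with parent_id in {3,8} -> Card (id 4, level 3), Science (id 5, level 3).
Iteration 4: level < 3 fails for all current rows; recursion stops.
SUM(level) = 0 + 1 + 1 + 2 + 2 + 3 + 3 = 12.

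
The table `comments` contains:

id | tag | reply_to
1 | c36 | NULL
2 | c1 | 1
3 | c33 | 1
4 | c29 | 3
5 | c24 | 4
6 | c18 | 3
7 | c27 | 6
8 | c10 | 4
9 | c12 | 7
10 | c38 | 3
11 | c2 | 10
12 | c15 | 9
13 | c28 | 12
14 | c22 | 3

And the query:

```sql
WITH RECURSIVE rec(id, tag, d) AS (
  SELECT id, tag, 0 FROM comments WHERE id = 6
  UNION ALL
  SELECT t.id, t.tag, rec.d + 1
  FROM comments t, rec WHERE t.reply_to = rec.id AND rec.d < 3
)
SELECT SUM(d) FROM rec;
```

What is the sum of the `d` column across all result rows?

6

Base: id=6 (c18) at d 0.
Iteration 1: rows with reply_to in {6} -> c27 (id 7, d 1).
Iteration 2: rows with reply_to in {7} -> c12 (id 9, d 2).
Iteration 3: rows with reply_to in {9} -> c15 (id 12, d 3).
Iteration 4: d < 3 fails for all current rows; recursion stops.
SUM(d) = 0 + 1 + 2 + 3 = 6.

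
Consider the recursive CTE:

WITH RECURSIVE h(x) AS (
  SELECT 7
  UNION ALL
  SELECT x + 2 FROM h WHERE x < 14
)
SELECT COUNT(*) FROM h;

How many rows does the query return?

Base: x=7.
Iteration 1: 7 < 14 holds -> x = 7 + 2 = 9.
Iteration 2: 9 < 14 holds -> x = 9 + 2 = 11.
Iteration 3: 11 < 14 holds -> x = 11 + 2 = 13.
Iteration 4: 13 < 14 holds -> x = 13 + 2 = 15.
Iteration 5: 15 < 14 fails; recursion stops.
Total rows emitted: 5.

5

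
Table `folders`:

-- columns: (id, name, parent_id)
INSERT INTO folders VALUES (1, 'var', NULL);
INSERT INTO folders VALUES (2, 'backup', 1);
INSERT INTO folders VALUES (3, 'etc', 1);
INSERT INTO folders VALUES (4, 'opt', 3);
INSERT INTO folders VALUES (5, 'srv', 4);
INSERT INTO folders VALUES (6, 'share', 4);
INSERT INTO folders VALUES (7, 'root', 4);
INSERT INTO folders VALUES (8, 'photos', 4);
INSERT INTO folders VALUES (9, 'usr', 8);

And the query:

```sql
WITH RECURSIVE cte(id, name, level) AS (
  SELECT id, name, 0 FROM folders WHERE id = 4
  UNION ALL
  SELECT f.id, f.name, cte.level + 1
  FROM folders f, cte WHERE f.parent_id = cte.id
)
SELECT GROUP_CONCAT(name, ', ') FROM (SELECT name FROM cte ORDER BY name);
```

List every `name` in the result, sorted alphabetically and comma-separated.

opt, photos, root, share, srv, usr

Base: id=4 (opt) at level 0.
Iteration 1: rows with parent_id in {4} -> srv (id 5, level 1), share (id 6, level 1), root (id 7, level 1), photos (id 8, level 1).
Iteration 2: rows with parent_id in {5,6,7,8} -> usr (id 9, level 2).
Iteration 3: no rows with parent_id in {9}; recursion stops.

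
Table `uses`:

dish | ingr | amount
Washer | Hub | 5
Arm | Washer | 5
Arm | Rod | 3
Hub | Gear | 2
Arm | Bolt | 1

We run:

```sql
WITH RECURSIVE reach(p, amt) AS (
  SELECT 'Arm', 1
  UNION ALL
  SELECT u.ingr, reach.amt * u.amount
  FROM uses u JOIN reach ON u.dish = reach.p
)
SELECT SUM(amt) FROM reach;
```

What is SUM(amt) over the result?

Base: (Arm, amt=1).
Iteration 1: components of {Arm} -> Bolt = 1*1 = 1, Rod = 1*3 = 3, Washer = 1*5 = 5.
Iteration 2: components of {Bolt,Rod,Washer} -> Hub = 5*5 = 25.
Iteration 3: components of {Hub} -> Gear = 25*2 = 50.
Iteration 4: no further components; recursion stops.
SUM(amt) = 1 + 5 + 1 + 3 + 25 + 50 = 85.

85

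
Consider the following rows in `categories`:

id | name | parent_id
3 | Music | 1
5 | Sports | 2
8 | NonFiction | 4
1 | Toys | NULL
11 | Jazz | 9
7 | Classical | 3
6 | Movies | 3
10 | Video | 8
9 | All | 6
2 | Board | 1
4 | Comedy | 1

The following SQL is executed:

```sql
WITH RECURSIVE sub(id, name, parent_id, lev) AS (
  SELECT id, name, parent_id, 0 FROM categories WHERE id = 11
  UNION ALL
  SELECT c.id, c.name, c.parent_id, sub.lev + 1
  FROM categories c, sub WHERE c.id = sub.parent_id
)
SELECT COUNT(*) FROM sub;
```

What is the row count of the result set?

Base: id=11 (Jazz), parent_id=9, lev 0.
Iteration 1: join on id=9 -> All (id 9, parent_id=6, lev 1).
Iteration 2: join on id=6 -> Movies (id 6, parent_id=3, lev 2).
Iteration 3: join on id=3 -> Music (id 3, parent_id=1, lev 3).
Iteration 4: join on id=1 -> Toys (id 1, parent_id=NULL, lev 4).
Iteration 5: parent_id is NULL; no match; recursion stops.
Total rows emitted: 5.

5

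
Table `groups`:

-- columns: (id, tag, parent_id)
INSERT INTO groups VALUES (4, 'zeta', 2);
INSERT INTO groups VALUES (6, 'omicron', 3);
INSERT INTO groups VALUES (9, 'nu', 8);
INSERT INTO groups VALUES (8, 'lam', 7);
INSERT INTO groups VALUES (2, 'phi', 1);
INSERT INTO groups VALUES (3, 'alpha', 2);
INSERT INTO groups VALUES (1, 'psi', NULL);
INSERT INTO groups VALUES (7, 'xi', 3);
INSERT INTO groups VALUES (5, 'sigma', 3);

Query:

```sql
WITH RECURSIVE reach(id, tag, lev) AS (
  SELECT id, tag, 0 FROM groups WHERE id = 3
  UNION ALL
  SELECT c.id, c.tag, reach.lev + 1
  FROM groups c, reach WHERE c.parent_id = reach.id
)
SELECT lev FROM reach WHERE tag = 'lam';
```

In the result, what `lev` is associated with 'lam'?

2

Base: id=3 (alpha) at lev 0.
Iteration 1: rows with parent_id in {3} -> sigma (id 5, lev 1), omicron (id 6, lev 1), xi (id 7, lev 1).
Iteration 2: rows with parent_id in {5,6,7} -> lam (id 8, lev 2).
Iteration 3: rows with parent_id in {8} -> nu (id 9, lev 3).
Iteration 4: no rows with parent_id in {9}; recursion stops.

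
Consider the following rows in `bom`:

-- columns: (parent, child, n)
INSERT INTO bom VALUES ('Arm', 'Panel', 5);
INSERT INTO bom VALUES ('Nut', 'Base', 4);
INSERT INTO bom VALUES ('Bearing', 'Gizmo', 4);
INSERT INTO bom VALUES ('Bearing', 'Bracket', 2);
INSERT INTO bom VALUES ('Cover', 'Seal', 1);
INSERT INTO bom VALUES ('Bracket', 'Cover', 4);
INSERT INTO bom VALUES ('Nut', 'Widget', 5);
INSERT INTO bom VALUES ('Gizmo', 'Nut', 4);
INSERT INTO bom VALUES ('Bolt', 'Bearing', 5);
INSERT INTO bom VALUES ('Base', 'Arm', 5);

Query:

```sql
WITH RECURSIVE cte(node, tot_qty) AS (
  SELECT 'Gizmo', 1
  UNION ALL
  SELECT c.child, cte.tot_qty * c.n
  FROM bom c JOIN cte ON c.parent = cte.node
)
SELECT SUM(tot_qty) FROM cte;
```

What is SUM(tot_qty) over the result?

521

Base: (Gizmo, tot_qty=1).
Iteration 1: components of {Gizmo} -> Nut = 1*4 = 4.
Iteration 2: components of {Nut} -> Base = 4*4 = 16, Widget = 4*5 = 20.
Iteration 3: components of {Base,Widget} -> Arm = 16*5 = 80.
Iteration 4: components of {Arm} -> Panel = 80*5 = 400.
Iteration 5: no further components; recursion stops.
SUM(tot_qty) = 1 + 4 + 16 + 20 + 80 + 400 = 521.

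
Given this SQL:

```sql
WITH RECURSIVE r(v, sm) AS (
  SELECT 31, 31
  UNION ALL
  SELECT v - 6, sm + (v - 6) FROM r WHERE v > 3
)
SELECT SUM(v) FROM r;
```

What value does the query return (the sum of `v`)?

Base: v=31, sm=31.
Iteration 1: 31 > 3 holds -> v = 31 - 6 = 25, sm = 31 + 25 = 56.
Iteration 2: 25 > 3 holds -> v = 25 - 6 = 19, sm = 56 + 19 = 75.
Iteration 3: 19 > 3 holds -> v = 19 - 6 = 13, sm = 75 + 13 = 88.
Iteration 4: 13 > 3 holds -> v = 13 - 6 = 7, sm = 88 + 7 = 95.
Iteration 5: 7 > 3 holds -> v = 7 - 6 = 1, sm = 95 + 1 = 96.
Iteration 6: 1 > 3 fails; recursion stops.
SUM(v) = 31 + 25 + 19 + 13 + 7 + 1 = 96.

96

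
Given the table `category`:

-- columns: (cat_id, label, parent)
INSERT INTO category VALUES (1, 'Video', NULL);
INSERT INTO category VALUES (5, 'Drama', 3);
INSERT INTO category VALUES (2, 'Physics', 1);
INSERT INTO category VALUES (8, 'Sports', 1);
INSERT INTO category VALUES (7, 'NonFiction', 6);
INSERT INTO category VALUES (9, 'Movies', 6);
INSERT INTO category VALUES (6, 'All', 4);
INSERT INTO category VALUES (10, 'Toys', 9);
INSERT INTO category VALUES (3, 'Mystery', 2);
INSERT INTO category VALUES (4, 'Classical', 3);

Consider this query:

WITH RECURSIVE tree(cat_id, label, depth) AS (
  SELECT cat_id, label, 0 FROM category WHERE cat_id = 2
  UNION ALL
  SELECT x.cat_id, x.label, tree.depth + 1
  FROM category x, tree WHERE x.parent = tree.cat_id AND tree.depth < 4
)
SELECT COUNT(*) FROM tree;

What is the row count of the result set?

7

Base: cat_id=2 (Physics) at depth 0.
Iteration 1: rows with parent in {2} -> Mystery (id 3, depth 1).
Iteration 2: rows with parent in {3} -> Classical (id 4, depth 2), Drama (id 5, depth 2).
Iteration 3: rows with parent in {4,5} -> All (id 6, depth 3).
Iteration 4: rows with parent in {6} -> NonFiction (id 7, depth 4), Movies (id 9, depth 4).
Iteration 5: depth < 4 fails for all current rows; recursion stops.
Total rows emitted: 7.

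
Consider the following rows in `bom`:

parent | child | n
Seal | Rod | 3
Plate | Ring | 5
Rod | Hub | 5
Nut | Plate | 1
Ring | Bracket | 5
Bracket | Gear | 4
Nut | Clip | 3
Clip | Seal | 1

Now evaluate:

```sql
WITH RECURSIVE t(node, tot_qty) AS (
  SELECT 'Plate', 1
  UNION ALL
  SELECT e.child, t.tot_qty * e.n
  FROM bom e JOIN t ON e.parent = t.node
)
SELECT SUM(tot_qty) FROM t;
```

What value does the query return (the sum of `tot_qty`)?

131

Base: (Plate, tot_qty=1).
Iteration 1: components of {Plate} -> Ring = 1*5 = 5.
Iteration 2: components of {Ring} -> Bracket = 5*5 = 25.
Iteration 3: components of {Bracket} -> Gear = 25*4 = 100.
Iteration 4: no further components; recursion stops.
SUM(tot_qty) = 1 + 5 + 25 + 100 = 131.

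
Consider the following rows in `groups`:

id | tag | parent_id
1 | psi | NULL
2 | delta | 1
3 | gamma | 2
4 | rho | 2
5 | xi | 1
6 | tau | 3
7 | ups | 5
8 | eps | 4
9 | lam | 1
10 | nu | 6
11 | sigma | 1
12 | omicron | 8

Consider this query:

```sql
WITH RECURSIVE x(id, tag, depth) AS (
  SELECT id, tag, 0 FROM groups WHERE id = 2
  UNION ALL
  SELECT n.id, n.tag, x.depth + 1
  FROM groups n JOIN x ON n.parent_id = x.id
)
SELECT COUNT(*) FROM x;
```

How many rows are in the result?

7

Base: id=2 (delta) at depth 0.
Iteration 1: rows with parent_id in {2} -> gamma (id 3, depth 1), rho (id 4, depth 1).
Iteration 2: rows with parent_id in {3,4} -> tau (id 6, depth 2), eps (id 8, depth 2).
Iteration 3: rows with parent_id in {6,8} -> nu (id 10, depth 3), omicron (id 12, depth 3).
Iteration 4: no rows with parent_id in {10,12}; recursion stops.
Total rows emitted: 7.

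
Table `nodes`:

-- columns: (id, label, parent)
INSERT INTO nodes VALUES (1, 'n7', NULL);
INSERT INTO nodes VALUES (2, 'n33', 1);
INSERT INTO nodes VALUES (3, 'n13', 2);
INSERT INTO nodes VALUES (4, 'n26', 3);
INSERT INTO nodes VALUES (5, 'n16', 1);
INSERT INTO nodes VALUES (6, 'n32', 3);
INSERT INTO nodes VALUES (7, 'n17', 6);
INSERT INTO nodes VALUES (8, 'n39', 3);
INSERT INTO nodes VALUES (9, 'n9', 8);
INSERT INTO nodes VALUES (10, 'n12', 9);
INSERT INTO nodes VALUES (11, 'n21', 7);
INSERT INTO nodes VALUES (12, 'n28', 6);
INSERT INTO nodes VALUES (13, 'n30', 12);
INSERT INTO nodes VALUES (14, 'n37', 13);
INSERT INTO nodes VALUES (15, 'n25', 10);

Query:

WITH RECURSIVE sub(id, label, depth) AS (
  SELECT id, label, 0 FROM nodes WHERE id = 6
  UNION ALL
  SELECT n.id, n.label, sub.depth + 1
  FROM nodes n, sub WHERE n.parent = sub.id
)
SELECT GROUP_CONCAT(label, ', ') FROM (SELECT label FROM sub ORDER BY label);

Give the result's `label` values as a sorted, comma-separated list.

Base: id=6 (n32) at depth 0.
Iteration 1: rows with parent in {6} -> n17 (id 7, depth 1), n28 (id 12, depth 1).
Iteration 2: rows with parent in {7,12} -> n21 (id 11, depth 2), n30 (id 13, depth 2).
Iteration 3: rows with parent in {11,13} -> n37 (id 14, depth 3).
Iteration 4: no rows with parent in {14}; recursion stops.

n17, n21, n28, n30, n32, n37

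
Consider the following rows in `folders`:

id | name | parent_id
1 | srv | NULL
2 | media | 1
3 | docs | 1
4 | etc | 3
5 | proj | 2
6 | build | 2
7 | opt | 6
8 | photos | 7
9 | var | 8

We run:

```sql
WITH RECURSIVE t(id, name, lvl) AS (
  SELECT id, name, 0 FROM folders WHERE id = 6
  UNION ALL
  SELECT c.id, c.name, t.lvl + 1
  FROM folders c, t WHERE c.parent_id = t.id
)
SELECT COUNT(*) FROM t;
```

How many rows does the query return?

Base: id=6 (build) at lvl 0.
Iteration 1: rows with parent_id in {6} -> opt (id 7, lvl 1).
Iteration 2: rows with parent_id in {7} -> photos (id 8, lvl 2).
Iteration 3: rows with parent_id in {8} -> var (id 9, lvl 3).
Iteration 4: no rows with parent_id in {9}; recursion stops.
Total rows emitted: 4.

4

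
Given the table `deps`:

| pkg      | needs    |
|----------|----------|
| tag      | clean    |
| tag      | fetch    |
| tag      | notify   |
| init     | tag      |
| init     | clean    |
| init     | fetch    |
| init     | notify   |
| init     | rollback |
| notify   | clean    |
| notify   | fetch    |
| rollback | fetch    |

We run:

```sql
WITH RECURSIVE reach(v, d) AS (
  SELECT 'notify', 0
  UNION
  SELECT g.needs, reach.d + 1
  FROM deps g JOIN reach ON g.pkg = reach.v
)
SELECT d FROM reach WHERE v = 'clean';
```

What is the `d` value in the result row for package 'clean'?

Base: (notify, d=0).
Iteration 1: edges from {notify} -> (clean, d=1), (fetch, d=1).
Iteration 2: no outgoing edges from {clean,fetch}; recursion stops.

1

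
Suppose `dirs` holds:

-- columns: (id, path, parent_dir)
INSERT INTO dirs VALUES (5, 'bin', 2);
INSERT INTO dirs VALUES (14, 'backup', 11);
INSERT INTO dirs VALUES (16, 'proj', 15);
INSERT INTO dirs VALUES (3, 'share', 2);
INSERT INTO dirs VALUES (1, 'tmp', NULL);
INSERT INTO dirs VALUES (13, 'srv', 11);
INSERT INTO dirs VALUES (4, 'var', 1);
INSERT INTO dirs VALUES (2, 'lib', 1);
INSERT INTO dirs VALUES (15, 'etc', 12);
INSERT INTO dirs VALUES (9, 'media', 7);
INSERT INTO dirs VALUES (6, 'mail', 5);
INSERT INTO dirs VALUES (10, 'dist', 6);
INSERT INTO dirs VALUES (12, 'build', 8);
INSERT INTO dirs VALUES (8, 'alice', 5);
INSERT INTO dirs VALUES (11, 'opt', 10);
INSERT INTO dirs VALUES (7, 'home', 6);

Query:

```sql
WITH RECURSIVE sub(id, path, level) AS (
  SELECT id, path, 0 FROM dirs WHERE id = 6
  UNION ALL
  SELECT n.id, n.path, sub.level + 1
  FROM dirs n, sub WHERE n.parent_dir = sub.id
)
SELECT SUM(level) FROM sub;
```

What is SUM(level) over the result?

12

Base: id=6 (mail) at level 0.
Iteration 1: rows with parent_dir in {6} -> home (id 7, level 1), dist (id 10, level 1).
Iteration 2: rows with parent_dir in {7,10} -> media (id 9, level 2), opt (id 11, level 2).
Iteration 3: rows with parent_dir in {9,11} -> srv (id 13, level 3), backup (id 14, level 3).
Iteration 4: no rows with parent_dir in {13,14}; recursion stops.
SUM(level) = 0 + 1 + 1 + 2 + 2 + 3 + 3 = 12.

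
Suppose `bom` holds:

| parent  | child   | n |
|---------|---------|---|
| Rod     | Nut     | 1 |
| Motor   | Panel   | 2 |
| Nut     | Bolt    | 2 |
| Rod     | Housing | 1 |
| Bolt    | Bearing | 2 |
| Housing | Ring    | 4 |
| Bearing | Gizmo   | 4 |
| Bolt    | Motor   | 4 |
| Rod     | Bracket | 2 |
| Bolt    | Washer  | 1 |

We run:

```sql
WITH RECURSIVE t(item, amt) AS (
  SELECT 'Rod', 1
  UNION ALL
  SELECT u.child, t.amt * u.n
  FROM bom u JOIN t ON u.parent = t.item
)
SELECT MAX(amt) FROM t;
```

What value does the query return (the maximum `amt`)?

16

Base: (Rod, amt=1).
Iteration 1: components of {Rod} -> Bracket = 1*2 = 2, Housing = 1*1 = 1, Nut = 1*1 = 1.
Iteration 2: components of {Bracket,Housing,Nut} -> Bolt = 1*2 = 2, Ring = 1*4 = 4.
Iteration 3: components of {Bolt,Ring} -> Bearing = 2*2 = 4, Motor = 2*4 = 8, Washer = 2*1 = 2.
Iteration 4: components of {Bearing,Motor,Washer} -> Gizmo = 4*4 = 16, Panel = 8*2 = 16.
Iteration 5: no further components; recursion stops.
amt values: 1, 1, 1, 2, 4, 2, 8, 2, 4, 16, 16; the maximum is 16.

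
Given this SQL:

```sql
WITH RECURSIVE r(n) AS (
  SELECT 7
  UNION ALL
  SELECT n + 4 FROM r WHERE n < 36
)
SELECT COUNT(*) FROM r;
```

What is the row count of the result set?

9

Base: n=7.
Iteration 1: 7 < 36 holds -> n = 7 + 4 = 11.
Iteration 2: 11 < 36 holds -> n = 11 + 4 = 15.
Iteration 3: 15 < 36 holds -> n = 15 + 4 = 19.
Iteration 4: 19 < 36 holds -> n = 19 + 4 = 23.
Iteration 5: 23 < 36 holds -> n = 23 + 4 = 27.
Iteration 6: 27 < 36 holds -> n = 27 + 4 = 31.
Iteration 7: 31 < 36 holds -> n = 31 + 4 = 35.
Iteration 8: 35 < 36 holds -> n = 35 + 4 = 39.
Iteration 9: 39 < 36 fails; recursion stops.
Total rows emitted: 9.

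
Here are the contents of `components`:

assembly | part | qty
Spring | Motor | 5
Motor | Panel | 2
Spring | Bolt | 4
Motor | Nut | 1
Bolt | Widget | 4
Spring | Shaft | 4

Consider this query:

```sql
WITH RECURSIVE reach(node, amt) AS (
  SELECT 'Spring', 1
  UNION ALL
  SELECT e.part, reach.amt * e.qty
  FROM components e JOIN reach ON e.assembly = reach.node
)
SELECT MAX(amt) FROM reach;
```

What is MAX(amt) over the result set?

16

Base: (Spring, amt=1).
Iteration 1: components of {Spring} -> Bolt = 1*4 = 4, Motor = 1*5 = 5, Shaft = 1*4 = 4.
Iteration 2: components of {Bolt,Motor,Shaft} -> Nut = 5*1 = 5, Panel = 5*2 = 10, Widget = 4*4 = 16.
Iteration 3: no further components; recursion stops.
amt values: 1, 5, 4, 4, 10, 5, 16; the maximum is 16.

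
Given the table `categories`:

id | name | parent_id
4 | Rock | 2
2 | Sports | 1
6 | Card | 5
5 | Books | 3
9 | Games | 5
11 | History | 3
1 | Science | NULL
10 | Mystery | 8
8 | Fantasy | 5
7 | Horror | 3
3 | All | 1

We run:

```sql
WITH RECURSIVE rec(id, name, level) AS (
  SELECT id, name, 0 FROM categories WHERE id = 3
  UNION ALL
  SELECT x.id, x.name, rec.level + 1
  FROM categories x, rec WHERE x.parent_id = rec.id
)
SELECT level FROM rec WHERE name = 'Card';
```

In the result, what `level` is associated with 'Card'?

2

Base: id=3 (All) at level 0.
Iteration 1: rows with parent_id in {3} -> Books (id 5, level 1), Horror (id 7, level 1), History (id 11, level 1).
Iteration 2: rows with parent_id in {5,7,11} -> Card (id 6, level 2), Fantasy (id 8, level 2), Games (id 9, level 2).
Iteration 3: rows with parent_id in {6,8,9} -> Mystery (id 10, level 3).
Iteration 4: no rows with parent_id in {10}; recursion stops.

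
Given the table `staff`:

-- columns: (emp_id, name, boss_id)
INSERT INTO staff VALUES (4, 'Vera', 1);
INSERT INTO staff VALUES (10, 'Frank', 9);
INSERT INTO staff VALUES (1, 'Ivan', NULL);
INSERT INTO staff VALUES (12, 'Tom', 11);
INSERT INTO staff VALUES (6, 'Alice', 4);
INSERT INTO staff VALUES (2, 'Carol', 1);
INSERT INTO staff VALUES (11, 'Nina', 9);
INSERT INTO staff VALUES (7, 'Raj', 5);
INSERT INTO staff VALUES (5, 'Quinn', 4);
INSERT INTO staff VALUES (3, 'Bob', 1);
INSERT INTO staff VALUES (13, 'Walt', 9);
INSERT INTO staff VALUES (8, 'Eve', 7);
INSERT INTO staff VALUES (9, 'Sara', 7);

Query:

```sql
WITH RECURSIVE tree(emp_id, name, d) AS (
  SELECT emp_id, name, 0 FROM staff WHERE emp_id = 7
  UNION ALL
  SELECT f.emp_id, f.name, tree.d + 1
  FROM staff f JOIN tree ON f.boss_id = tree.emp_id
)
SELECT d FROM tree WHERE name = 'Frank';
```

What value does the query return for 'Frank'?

2

Base: emp_id=7 (Raj) at d 0.
Iteration 1: rows with boss_id in {7} -> Eve (id 8, d 1), Sara (id 9, d 1).
Iteration 2: rows with boss_id in {8,9} -> Frank (id 10, d 2), Nina (id 11, d 2), Walt (id 13, d 2).
Iteration 3: rows with boss_id in {10,11,13} -> Tom (id 12, d 3).
Iteration 4: no rows with boss_id in {12}; recursion stops.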